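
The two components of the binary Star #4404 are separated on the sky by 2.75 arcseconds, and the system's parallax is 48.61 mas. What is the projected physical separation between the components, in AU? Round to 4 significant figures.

d = 1/p = 1/0.04861″ = 20.572 pc.
At distance d (pc), an angle of θ arcsec spans θ·d AU: s = 2.75 × 20.572 = 56.573 AU.

56.57 AU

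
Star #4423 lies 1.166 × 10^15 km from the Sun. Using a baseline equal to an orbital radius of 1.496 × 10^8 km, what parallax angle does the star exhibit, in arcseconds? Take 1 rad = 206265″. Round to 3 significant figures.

0.0265 arcsec

θ ≈ B/d = (1.496 × 10^8) / (1.166 × 10^15) = 1.2830 × 10^-7 rad.
In arcseconds: 1.2830 × 10^-7 × 206265 = 0.026464″.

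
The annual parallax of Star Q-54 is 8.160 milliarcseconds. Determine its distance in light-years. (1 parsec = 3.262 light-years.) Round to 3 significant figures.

400 light years

p = 8.160 milliarcseconds = 0.008160 arcsec.
d = 1/p = 1/0.008160 = 122.55 pc.
In light-years: 122.55 × 3.262 = 399.76 ly.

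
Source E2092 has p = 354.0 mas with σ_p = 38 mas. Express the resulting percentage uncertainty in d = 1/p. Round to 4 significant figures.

For d = 1/p, |σ_d/d| = |σ_p/p|.
σ_p/p = 38 / 354.0 = 0.10734 = 10.734%.

10.73%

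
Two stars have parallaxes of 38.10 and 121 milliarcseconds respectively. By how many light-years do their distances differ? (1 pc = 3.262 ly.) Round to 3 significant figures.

58.7 ly

d_A = 1/0.03810″ = 26.247 pc; d_B = 1/0.1210″ = 8.2645 pc.
|d_B − d_A| = |8.2645 − 26.247| = 17.983 pc = 17.983 × 3.262 ly = 58.661 ly.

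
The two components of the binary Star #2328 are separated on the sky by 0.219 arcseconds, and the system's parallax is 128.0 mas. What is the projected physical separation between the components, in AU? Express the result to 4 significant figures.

d = 1/p = 1/0.1280″ = 7.8125 pc.
At distance d (pc), an angle of θ arcsec spans θ·d AU: s = 0.219 × 7.8125 = 1.7109 AU.

1.711 AU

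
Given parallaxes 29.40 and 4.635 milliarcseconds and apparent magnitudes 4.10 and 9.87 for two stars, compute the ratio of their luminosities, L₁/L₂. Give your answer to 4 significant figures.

d₁ = 1/p₁ = 1/0.02940″ = 34.014 pc; d₂ = 1/p₂ = 1/0.004635″ = 215.75 pc.
M₁ = m₁ − 5 log₁₀ d₁ + 5 = 4.10 − 7.6583 + 5 = 1.4417.
M₂ = 9.87 − 11.6698 + 5 = 3.2002.
L₁/L₂ = 10^(0.4(M₂ − M₁)) = 10^(0.4 × 1.7585) = 10^0.70340 = 5.0513.

L₁/L₂ = 5.051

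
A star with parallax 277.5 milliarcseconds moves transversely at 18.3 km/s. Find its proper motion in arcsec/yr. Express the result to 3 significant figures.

1.07 arcsec/yr

d = 1/p = 1/0.2775″ = 3.6036 pc.
μ = v_t / (4.74 d) = 18.3 / (4.74 × 3.6036) = 18.3 / 17.081 = 1.0714 ″/yr.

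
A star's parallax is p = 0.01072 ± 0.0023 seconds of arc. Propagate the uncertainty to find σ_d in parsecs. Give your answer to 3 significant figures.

d = 1/p, so σ_d = σ_p / p².
σ_d = 0.00230 / (0.01072)² = 0.00230 / 0.00011492 = 20.014 pc.

20.0 pc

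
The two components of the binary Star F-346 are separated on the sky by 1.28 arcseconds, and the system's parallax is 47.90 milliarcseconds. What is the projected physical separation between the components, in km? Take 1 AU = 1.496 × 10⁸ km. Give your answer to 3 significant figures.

4.00 × 10^9 km

d = 1/p = 1/0.04790″ = 20.877 pc.
At distance d (pc), an angle of θ arcsec spans θ·d AU: s = 1.28 × 20.877 = 26.723 AU.
= 26.723 × 1.496 × 10⁸ km = 3.9978 × 10^9 km.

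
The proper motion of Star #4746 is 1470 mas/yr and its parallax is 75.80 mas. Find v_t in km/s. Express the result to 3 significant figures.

91.9 km/s

d = 1/p = 1/0.07580″ = 13.193 pc.
μ = 1470 mas/yr = 1.47 ″/yr.
v_t = 4.74 × μ × d = 4.74 × 1.47 × 13.193 = 91.926 km/s.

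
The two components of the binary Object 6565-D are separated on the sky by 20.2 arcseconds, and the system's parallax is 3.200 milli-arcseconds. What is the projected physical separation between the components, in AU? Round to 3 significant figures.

d = 1/p = 1/0.003200″ = 312.5 pc.
At distance d (pc), an angle of θ arcsec spans θ·d AU: s = 20.2 × 312.5 = 6312.5 AU.

6310 AU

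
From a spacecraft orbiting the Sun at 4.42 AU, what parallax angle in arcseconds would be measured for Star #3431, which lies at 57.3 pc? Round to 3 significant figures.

0.0771 arcsec

p (arcsec) = B (AU) / d (pc).
p = 4.42 / 57.3 = 0.077138 arcsec.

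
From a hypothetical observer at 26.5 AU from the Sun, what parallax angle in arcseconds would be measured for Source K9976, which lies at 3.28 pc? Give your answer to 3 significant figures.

8.08 arcsec

p (arcsec) = B (AU) / d (pc).
p = 26.5 / 3.28 = 8.0793 arcsec.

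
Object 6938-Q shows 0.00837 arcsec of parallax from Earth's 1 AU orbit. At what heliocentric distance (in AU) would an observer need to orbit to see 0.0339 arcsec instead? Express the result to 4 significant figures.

4.050 AU

Parallax scales linearly with baseline: p ∝ B, so B = p_target / p_Earth × 1 AU.
B = 0.0339 / 0.00837 = 4.0502 AU.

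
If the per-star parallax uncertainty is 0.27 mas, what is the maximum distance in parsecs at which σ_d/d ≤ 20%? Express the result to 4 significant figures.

740.7 pc

σ_d/d = σ_p/p, so the condition is σ_p/p ≤ 0.20, i.e. p ≥ σ_p/0.20.
p_min = 0.27/0.20 = 1.35 mas = 0.00135 arcsec.
d_max = 1/p_min = 1/0.00135 = 740.74 pc.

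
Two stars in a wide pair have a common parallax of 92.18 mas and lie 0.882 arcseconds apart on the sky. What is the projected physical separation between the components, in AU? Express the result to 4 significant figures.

d = 1/p = 1/0.09218″ = 10.848 pc.
At distance d (pc), an angle of θ arcsec spans θ·d AU: s = 0.882 × 10.848 = 9.5679 AU.

9.568 AU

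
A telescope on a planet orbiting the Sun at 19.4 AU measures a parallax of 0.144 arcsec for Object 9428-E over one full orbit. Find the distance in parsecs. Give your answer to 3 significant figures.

135 pc

With baseline B (in AU) and parallax p (in arcsec), d = B/p parsecs.
d = 19.4 / 0.144 = 134.72 pc.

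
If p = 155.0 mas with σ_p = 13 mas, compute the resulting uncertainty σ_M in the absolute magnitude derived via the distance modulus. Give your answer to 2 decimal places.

M = m − 5 log₁₀ d + 5 = m + 5 log₁₀ p + 5, so ∂M/∂p = 5/(p ln 10).
σ_M = (5/ln 10) · (σ_p/p) = 2.1715 × 13/155.0 = 2.1715 × 0.083871 = 0.18213.

σ_M = 0.18 mag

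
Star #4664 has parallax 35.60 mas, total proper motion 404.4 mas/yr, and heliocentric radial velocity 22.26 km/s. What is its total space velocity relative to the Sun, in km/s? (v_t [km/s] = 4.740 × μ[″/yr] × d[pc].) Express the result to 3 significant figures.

58.3 km/s

d = 1/p = 1/0.03560″ = 28.09 pc.
μ = 404.4 mas/yr = 0.4044 ″/yr.
v_t = 4.740 μ d = 4.740 × 0.4044 × 28.09 = 53.844 km/s.
v = √(v_r² + v_t²) = √(22.26² + 53.844²) = √3394.68 = 58.264 km/s.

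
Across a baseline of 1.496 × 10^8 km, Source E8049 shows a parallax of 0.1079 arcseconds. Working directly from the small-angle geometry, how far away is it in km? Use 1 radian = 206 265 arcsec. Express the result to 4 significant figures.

θ = 0.1079″ = 0.1079/206265 = 5.2311 × 10^-7 rad.
d = B/θ = (1.496 × 10^8) / (5.2311 × 10^-7) = 2.8598 × 10^14 km.

2.860 × 10^14 km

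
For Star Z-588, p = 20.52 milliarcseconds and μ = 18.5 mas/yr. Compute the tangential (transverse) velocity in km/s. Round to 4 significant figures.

d = 1/p = 1/0.02052″ = 48.733 pc.
μ = 18.5 mas/yr = 0.0185 ″/yr.
v_t = 4.74 × μ × d = 4.74 × 0.0185 × 48.733 = 4.2734 km/s.

4.273 km/s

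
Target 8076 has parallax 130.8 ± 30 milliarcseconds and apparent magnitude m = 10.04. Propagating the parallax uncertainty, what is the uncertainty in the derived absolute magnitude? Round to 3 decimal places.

σ_M = 0.498 mag

M = m − 5 log₁₀ d + 5 = m + 5 log₁₀ p + 5, so ∂M/∂p = 5/(p ln 10).
σ_M = (5/ln 10) · (σ_p/p) = 2.1715 × 30/130.8 = 2.1715 × 0.22936 = 0.49806.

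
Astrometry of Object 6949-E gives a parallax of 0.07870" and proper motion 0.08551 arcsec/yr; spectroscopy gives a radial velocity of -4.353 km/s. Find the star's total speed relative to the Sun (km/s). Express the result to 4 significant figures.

6.743 km/s

d = 1/p = 1/0.07870″ = 12.706 pc.
v_t = 4.740 μ d = 4.740 × 0.08551 × 12.706 = 5.15 km/s.
v = √(v_r² + v_t²) = √((-4.353)² + 5.15²) = √45.4711 = 6.7432 km/s.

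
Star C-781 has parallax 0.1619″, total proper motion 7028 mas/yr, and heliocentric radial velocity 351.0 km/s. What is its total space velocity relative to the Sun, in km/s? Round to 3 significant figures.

d = 1/p = 1/0.1619″ = 6.1767 pc.
μ = 7028 mas/yr = 7.028 ″/yr.
v_t = 4.740 μ d = 4.740 × 7.028 × 6.1767 = 205.76 km/s.
v = √(v_r² + v_t²) = √(351.0² + 205.76²) = √165538 = 406.86 km/s.

407 km/s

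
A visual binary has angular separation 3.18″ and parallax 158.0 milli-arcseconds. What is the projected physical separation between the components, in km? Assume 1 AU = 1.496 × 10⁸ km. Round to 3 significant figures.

d = 1/p = 1/0.1580″ = 6.3291 pc.
At distance d (pc), an angle of θ arcsec spans θ·d AU: s = 3.18 × 6.3291 = 20.127 AU.
= 20.127 × 1.496 × 10⁸ km = 3.0110 × 10^9 km.

3.01 × 10^9 km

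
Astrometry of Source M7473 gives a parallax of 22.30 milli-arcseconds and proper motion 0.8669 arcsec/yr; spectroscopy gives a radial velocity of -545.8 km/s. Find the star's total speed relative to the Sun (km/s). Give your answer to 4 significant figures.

d = 1/p = 1/0.02230″ = 44.843 pc.
v_t = 4.740 μ d = 4.740 × 0.8669 × 44.843 = 184.26 km/s.
v = √(v_r² + v_t²) = √((-545.8)² + 184.26²) = √331849 = 576.06 km/s.

576.1 km/s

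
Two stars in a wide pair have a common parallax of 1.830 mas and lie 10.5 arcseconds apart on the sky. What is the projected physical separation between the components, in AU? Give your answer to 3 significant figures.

d = 1/p = 1/0.001830″ = 546.45 pc.
At distance d (pc), an angle of θ arcsec spans θ·d AU: s = 10.5 × 546.45 = 5737.7 AU.

5740 AU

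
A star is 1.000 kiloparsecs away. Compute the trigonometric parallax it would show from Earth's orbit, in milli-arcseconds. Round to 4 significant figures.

d = 1.000 kpc = 1000 pc.
p = 1/d = 1/1000 = 0.001 arcsec.
= 0.001 × 1000 = 1 mas.

1.000 mas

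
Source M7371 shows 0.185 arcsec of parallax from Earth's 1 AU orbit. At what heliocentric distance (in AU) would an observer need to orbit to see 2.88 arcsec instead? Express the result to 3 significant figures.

15.6 AU

Parallax scales linearly with baseline: p ∝ B, so B = p_target / p_Earth × 1 AU.
B = 2.88 / 0.185 = 15.568 AU.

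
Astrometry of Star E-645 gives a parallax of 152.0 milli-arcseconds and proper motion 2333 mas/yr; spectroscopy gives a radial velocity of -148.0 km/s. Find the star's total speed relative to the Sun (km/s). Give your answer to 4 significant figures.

d = 1/p = 1/0.1520″ = 6.5789 pc.
μ = 2333 mas/yr = 2.333 ″/yr.
v_t = 4.740 μ d = 4.740 × 2.333 × 6.5789 = 72.752 km/s.
v = √(v_r² + v_t²) = √((-148.0)² + 72.752²) = √27196.9 = 164.91 km/s.

164.9 km/s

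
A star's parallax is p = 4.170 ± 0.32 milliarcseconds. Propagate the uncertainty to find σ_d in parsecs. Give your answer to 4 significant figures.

d = 1/p, so σ_d = σ_p / p².
σ_d = 0.000320 / (0.004170)² = 0.000320 / 0.000017389 = 18.402 pc.

18.40 pc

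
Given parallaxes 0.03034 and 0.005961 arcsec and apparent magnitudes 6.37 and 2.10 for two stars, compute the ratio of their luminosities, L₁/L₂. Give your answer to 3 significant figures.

d₁ = 1/p₁ = 1/0.03034″ = 32.96 pc; d₂ = 1/p₂ = 1/0.005961″ = 167.76 pc.
M₁ = m₁ − 5 log₁₀ d₁ + 5 = 6.37 − 7.5899 + 5 = 3.7801.
M₂ = 2.10 − 11.1234 + 5 = -4.0234.
L₁/L₂ = 10^(0.4(M₂ − M₁)) = 10^(0.4 × (-7.8035)) = 10^(-3.12140) = 0.00075614.

L₁/L₂ = 0.000756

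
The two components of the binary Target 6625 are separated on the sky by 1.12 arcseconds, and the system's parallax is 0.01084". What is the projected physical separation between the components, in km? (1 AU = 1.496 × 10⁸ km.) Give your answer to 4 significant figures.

d = 1/p = 1/0.01084″ = 92.251 pc.
At distance d (pc), an angle of θ arcsec spans θ·d AU: s = 1.12 × 92.251 = 103.32 AU.
= 103.32 × 1.496 × 10⁸ km = 1.5457 × 10^10 km.

1.546 × 10^10 km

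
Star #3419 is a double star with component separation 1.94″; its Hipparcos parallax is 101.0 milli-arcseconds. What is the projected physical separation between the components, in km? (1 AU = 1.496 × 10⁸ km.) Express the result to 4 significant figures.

d = 1/p = 1/0.1010″ = 9.901 pc.
At distance d (pc), an angle of θ arcsec spans θ·d AU: s = 1.94 × 9.901 = 19.208 AU.
= 19.208 × 1.496 × 10⁸ km = 2.8735 × 10^9 km.

2.874 × 10^9 km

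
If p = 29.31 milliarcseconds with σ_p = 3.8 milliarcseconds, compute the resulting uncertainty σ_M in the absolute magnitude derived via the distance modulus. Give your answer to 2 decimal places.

M = m − 5 log₁₀ d + 5 = m + 5 log₁₀ p + 5, so ∂M/∂p = 5/(p ln 10).
σ_M = (5/ln 10) · (σ_p/p) = 2.1715 × 3.8/29.31 = 2.1715 × 0.12965 = 0.28153.

σ_M = 0.28 mag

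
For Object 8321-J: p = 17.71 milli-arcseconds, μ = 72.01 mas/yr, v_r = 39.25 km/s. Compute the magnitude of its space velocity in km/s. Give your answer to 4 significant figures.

43.73 km/s

d = 1/p = 1/0.01771″ = 56.465 pc.
μ = 72.01 mas/yr = 0.07201 ″/yr.
v_t = 4.740 μ d = 4.740 × 0.07201 × 56.465 = 19.273 km/s.
v = √(v_r² + v_t²) = √(39.25² + 19.273²) = √1912.01 = 43.727 km/s.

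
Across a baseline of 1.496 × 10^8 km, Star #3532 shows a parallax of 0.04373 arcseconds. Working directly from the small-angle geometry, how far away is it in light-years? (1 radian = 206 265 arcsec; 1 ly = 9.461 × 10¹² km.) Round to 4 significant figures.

74.58 ly

θ = 0.04373″ = 0.04373/206265 = 2.1201 × 10^-7 rad.
d = B/θ = (1.496 × 10^8) / (2.1201 × 10^-7) = 7.0563 × 10^14 km = (7.0563 × 10^14) / (9.461 × 10^12) ly = 74.583 ly.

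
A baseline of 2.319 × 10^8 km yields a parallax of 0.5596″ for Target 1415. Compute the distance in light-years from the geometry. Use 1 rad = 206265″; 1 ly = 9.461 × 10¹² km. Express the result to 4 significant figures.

9.035 ly

θ = 0.5596″ = 0.5596/206265 = 2.7130 × 10^-6 rad.
d = B/θ = (2.319 × 10^8) / (2.7130 × 10^-6) = 8.5477 × 10^13 km = (8.5477 × 10^13) / (9.461 × 10^12) ly = 9.0347 ly.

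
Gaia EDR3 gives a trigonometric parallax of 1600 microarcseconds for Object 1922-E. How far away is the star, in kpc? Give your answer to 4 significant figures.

0.6250 kpc

p = 1600 microarcseconds = 0.001600 arcsec.
d = 1/p = 1/0.001600 = 625 pc.
= 0.625 kpc.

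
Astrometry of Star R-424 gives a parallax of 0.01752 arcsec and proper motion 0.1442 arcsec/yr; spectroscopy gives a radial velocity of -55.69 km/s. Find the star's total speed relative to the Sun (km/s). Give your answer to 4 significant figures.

68.00 km/s

d = 1/p = 1/0.01752″ = 57.078 pc.
v_t = 4.740 μ d = 4.740 × 0.1442 × 57.078 = 39.013 km/s.
v = √(v_r² + v_t²) = √((-55.69)² + 39.013²) = √4623.39 = 67.996 km/s.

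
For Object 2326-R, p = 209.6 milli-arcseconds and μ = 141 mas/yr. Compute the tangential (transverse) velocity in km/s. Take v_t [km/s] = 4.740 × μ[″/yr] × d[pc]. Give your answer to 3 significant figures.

3.19 km/s

d = 1/p = 1/0.2096″ = 4.771 pc.
μ = 141 mas/yr = 0.141 ″/yr.
v_t = 4.74 × μ × d = 4.74 × 0.141 × 4.771 = 3.1887 km/s.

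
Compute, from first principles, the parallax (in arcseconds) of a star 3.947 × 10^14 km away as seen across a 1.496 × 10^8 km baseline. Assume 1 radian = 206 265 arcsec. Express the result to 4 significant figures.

0.07818 arcsec

θ ≈ B/d = (1.496 × 10^8) / (3.947 × 10^14) = 3.7902 × 10^-7 rad.
In arcseconds: 3.7902 × 10^-7 × 206265 = 0.078179″.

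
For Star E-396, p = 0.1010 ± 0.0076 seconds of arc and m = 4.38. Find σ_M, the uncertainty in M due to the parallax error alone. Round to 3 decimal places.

M = m − 5 log₁₀ d + 5 = m + 5 log₁₀ p + 5, so ∂M/∂p = 5/(p ln 10).
σ_M = (5/ln 10) · (σ_p/p) = 2.1715 × 0.0076/0.1010 = 2.1715 × 0.075248 = 0.1634.

σ_M = 0.163 mag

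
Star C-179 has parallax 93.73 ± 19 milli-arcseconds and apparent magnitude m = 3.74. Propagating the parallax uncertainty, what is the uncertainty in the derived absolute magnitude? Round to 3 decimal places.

M = m − 5 log₁₀ d + 5 = m + 5 log₁₀ p + 5, so ∂M/∂p = 5/(p ln 10).
σ_M = (5/ln 10) · (σ_p/p) = 2.1715 × 19/93.73 = 2.1715 × 0.20271 = 0.44018.

σ_M = 0.440 mag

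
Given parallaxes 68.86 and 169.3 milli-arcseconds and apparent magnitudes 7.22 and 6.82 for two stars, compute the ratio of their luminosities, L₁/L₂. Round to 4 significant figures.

L₁/L₂ = 4.182

d₁ = 1/p₁ = 1/0.06886″ = 14.522 pc; d₂ = 1/p₂ = 1/0.1693″ = 5.9067 pc.
M₁ = m₁ − 5 log₁₀ d₁ + 5 = 7.22 − 5.8101 + 5 = 6.4099.
M₂ = 6.82 − 3.8567 + 5 = 7.9633.
L₁/L₂ = 10^(0.4(M₂ − M₁)) = 10^(0.4 × 1.5534) = 10^0.62136 = 4.1818.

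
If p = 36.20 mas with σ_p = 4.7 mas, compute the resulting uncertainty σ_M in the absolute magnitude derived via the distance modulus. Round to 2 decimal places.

M = m − 5 log₁₀ d + 5 = m + 5 log₁₀ p + 5, so ∂M/∂p = 5/(p ln 10).
σ_M = (5/ln 10) · (σ_p/p) = 2.1715 × 4.7/36.20 = 2.1715 × 0.12983 = 0.28193.

σ_M = 0.28 mag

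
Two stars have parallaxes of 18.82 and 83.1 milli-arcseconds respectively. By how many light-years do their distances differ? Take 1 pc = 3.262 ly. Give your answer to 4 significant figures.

d_A = 1/0.01882″ = 53.135 pc; d_B = 1/0.08310″ = 12.034 pc.
|d_B − d_A| = |12.034 − 53.135| = 41.101 pc = 41.101 × 3.262 ly = 134.07 ly.

134.1 ly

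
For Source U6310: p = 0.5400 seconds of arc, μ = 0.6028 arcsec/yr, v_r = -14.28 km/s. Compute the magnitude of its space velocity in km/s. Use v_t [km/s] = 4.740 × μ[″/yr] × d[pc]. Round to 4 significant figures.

d = 1/p = 1/0.5400″ = 1.8519 pc.
v_t = 4.740 μ d = 4.740 × 0.6028 × 1.8519 = 5.2914 km/s.
v = √(v_r² + v_t²) = √((-14.28)² + 5.2914²) = √231.917 = 15.229 km/s.

15.23 km/s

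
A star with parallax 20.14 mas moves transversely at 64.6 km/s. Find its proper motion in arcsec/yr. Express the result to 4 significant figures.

d = 1/p = 1/0.02014″ = 49.652 pc.
μ = v_t / (4.74 d) = 64.6 / (4.74 × 49.652) = 64.6 / 235.35 = 0.27448 ″/yr.

0.2745 arcsec/yr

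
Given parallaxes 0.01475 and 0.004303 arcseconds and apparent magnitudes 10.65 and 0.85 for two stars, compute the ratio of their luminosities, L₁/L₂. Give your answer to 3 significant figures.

d₁ = 1/p₁ = 1/0.01475″ = 67.797 pc; d₂ = 1/p₂ = 1/0.004303″ = 232.4 pc.
M₁ = m₁ − 5 log₁₀ d₁ + 5 = 10.65 − 9.1561 + 5 = 6.4939.
M₂ = 0.85 − 11.8312 + 5 = -5.9812.
L₁/L₂ = 10^(0.4(M₂ − M₁)) = 10^(0.4 × (-12.4751)) = 10^(-4.99004) = 0.000010232.

L₁/L₂ = 1.02 × 10^-5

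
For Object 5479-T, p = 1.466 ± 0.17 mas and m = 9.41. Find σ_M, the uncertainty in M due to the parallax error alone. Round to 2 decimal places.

M = m − 5 log₁₀ d + 5 = m + 5 log₁₀ p + 5, so ∂M/∂p = 5/(p ln 10).
σ_M = (5/ln 10) · (σ_p/p) = 2.1715 × 0.17/1.466 = 2.1715 × 0.11596 = 0.25181.

σ_M = 0.25 mag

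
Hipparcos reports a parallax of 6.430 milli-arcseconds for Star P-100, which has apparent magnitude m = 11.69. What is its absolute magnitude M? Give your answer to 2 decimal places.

d = 1/p = 1/0.006430″ = 155.52 pc.
m − M = 5 log₁₀(155.52) − 5 = 10.9589 − 5 = 5.9589.
M = m − (m − M) = 11.69 − 5.9589 = 5.73.

M = 5.73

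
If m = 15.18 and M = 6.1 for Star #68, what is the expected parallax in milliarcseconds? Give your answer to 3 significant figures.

m − M = 15.18 − 6.1 = 9.08.
d = 10^((m−M)/5 + 1) = 10^2.816 = 654.64 pc.
p = 1/d = 1/654.64 = 0.0015276 arcsec = 1.5276 mas.

1.53 mas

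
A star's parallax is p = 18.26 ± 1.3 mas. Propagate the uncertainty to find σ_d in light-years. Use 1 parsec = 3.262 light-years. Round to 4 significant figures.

d = 1/p, so σ_d = σ_p / p².
σ_d = 0.00130 / (0.01826)² = 0.00130 / 0.00033343 = 3.8989 pc = 3.8989 × 3.262 ly = 12.718 ly.

12.72 ly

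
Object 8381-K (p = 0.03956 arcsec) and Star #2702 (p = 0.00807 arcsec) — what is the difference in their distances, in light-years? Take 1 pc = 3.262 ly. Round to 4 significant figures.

d_A = 1/0.03956″ = 25.278 pc; d_B = 1/0.008070″ = 123.92 pc.
|d_B − d_A| = |123.92 − 25.278| = 98.642 pc = 98.642 × 3.262 ly = 321.77 ly.

321.8 ly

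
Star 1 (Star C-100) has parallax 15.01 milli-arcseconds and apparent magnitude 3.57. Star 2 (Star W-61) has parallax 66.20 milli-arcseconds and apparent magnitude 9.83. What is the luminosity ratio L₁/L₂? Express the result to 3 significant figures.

d₁ = 1/p₁ = 1/0.01501″ = 66.622 pc; d₂ = 1/p₂ = 1/0.06620″ = 15.106 pc.
M₁ = m₁ − 5 log₁₀ d₁ + 5 = 3.57 − 9.1181 + 5 = -0.5481.
M₂ = 9.83 − 5.8957 + 5 = 8.9343.
L₁/L₂ = 10^(0.4(M₂ − M₁)) = 10^(0.4 × 9.4824) = 10^3.79296 = 6208.1.

L₁/L₂ = 6210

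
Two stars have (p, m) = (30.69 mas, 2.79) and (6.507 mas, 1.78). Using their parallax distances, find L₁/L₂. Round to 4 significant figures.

L₁/L₂ = 0.01773

d₁ = 1/p₁ = 1/0.03069″ = 32.584 pc; d₂ = 1/p₂ = 1/0.006507″ = 153.68 pc.
M₁ = m₁ − 5 log₁₀ d₁ + 5 = 2.79 − 7.5650 + 5 = 0.2250.
M₂ = 1.78 − 10.9331 + 5 = -4.1531.
L₁/L₂ = 10^(0.4(M₂ − M₁)) = 10^(0.4 × (-4.3781)) = 10^(-1.75124) = 0.017732.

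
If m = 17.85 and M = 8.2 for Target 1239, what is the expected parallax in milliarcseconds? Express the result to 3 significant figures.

1.17 mas

m − M = 17.85 − 8.2 = 9.65.
d = 10^((m−M)/5 + 1) = 10^2.930 = 851.14 pc.
p = 1/d = 1/851.14 = 0.0011749 arcsec = 1.1749 mas.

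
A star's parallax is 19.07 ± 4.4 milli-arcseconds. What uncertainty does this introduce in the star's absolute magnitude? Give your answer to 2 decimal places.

M = m − 5 log₁₀ d + 5 = m + 5 log₁₀ p + 5, so ∂M/∂p = 5/(p ln 10).
σ_M = (5/ln 10) · (σ_p/p) = 2.1715 × 4.4/19.07 = 2.1715 × 0.23073 = 0.50103.

σ_M = 0.50 mag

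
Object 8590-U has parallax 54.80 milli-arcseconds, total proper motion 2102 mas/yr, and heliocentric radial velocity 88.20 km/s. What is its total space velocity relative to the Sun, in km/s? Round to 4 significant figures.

d = 1/p = 1/0.05480″ = 18.248 pc.
μ = 2102 mas/yr = 2.102 ″/yr.
v_t = 4.740 μ d = 4.740 × 2.102 × 18.248 = 181.81 km/s.
v = √(v_r² + v_t²) = √(88.20² + 181.81²) = √40834.1 = 202.07 km/s.

202.1 km/s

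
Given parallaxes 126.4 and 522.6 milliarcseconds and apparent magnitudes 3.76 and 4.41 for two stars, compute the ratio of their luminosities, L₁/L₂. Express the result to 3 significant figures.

d₁ = 1/p₁ = 1/0.1264″ = 7.9114 pc; d₂ = 1/p₂ = 1/0.5226″ = 1.9135 pc.
M₁ = m₁ − 5 log₁₀ d₁ + 5 = 3.76 − 4.4913 + 5 = 4.2687.
M₂ = 4.41 − 1.4091 + 5 = 8.0009.
L₁/L₂ = 10^(0.4(M₂ − M₁)) = 10^(0.4 × 3.7322) = 10^1.49288 = 31.109.

L₁/L₂ = 31.1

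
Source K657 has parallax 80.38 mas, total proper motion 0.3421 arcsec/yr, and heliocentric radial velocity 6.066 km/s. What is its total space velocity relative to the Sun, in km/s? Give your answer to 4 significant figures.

d = 1/p = 1/0.08038″ = 12.441 pc.
v_t = 4.740 μ d = 4.740 × 0.3421 × 12.441 = 20.174 km/s.
v = √(v_r² + v_t²) = √(6.066² + 20.174²) = √443.787 = 21.066 km/s.

21.07 km/s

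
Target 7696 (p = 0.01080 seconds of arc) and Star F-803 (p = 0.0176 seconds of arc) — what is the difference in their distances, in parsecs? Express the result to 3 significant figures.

35.8 pc

d_A = 1/0.01080″ = 92.593 pc; d_B = 1/0.01760″ = 56.818 pc.
|d_B − d_A| = |56.818 − 92.593| = 35.775 pc.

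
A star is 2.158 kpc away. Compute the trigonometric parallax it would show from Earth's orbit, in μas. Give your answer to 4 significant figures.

463.4 μas

d = 2.158 kpc = 2158 pc.
p = 1/d = 1/2158 = 0.00046339 arcsec.
= 0.00046339 × 10⁶ = 463.39 μas.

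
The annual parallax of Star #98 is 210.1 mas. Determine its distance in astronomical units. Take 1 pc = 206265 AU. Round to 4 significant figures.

981700 AU

p = 210.1 mas = 0.2101 arcsec.
d = 1/p = 1/0.2101 = 4.7596 pc.
In AU: 4.7596 × 206265 = 9.8174 × 10^5 AU.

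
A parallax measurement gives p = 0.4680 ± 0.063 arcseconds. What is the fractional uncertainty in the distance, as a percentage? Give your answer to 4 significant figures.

For d = 1/p, |σ_d/d| = |σ_p/p|.
σ_p/p = 0.063 / 0.4680 = 0.13462 = 13.462%.

13.46%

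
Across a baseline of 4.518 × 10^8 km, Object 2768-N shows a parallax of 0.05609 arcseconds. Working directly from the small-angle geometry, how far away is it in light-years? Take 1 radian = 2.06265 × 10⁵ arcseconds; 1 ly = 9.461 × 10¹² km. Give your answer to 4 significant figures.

175.6 ly

θ = 0.05609″ = 0.05609/206265 = 2.7193 × 10^-7 rad.
d = B/θ = (4.518 × 10^8) / (2.7193 × 10^-7) = 1.6615 × 10^15 km = (1.6615 × 10^15) / (9.461 × 10^12) ly = 175.62 ly.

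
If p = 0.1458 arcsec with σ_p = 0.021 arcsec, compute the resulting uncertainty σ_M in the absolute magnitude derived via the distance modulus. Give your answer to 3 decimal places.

M = m − 5 log₁₀ d + 5 = m + 5 log₁₀ p + 5, so ∂M/∂p = 5/(p ln 10).
σ_M = (5/ln 10) · (σ_p/p) = 2.1715 × 0.021/0.1458 = 2.1715 × 0.14403 = 0.31276.

σ_M = 0.313 mag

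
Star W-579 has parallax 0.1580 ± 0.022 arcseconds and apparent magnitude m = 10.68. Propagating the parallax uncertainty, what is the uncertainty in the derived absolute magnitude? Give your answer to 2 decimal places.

M = m − 5 log₁₀ d + 5 = m + 5 log₁₀ p + 5, so ∂M/∂p = 5/(p ln 10).
σ_M = (5/ln 10) · (σ_p/p) = 2.1715 × 0.022/0.1580 = 2.1715 × 0.13924 = 0.30236.

σ_M = 0.30 mag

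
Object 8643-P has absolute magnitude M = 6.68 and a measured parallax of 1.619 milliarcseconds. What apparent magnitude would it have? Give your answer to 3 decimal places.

d = 1/p = 1/0.001619″ = 617.67 pc.
m − M = 5 log₁₀ d − 5 = 5 log₁₀(617.67) − 5 = 13.9538 − 5 = 8.9538.
m = M + (m − M) = 6.68 + 8.9538 = 15.634.

m = 15.634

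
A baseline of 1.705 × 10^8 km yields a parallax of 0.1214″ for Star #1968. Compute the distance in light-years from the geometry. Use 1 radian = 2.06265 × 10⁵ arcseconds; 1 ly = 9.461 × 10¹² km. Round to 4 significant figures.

30.62 ly

θ = 0.1214″ = 0.1214/206265 = 5.8856 × 10^-7 rad.
d = B/θ = (1.705 × 10^8) / (5.8856 × 10^-7) = 2.8969 × 10^14 km = (2.8969 × 10^14) / (9.461 × 10^12) ly = 30.619 ly.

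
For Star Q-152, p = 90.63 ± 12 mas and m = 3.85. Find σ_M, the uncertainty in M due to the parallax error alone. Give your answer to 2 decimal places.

σ_M = 0.29 mag

M = m − 5 log₁₀ d + 5 = m + 5 log₁₀ p + 5, so ∂M/∂p = 5/(p ln 10).
σ_M = (5/ln 10) · (σ_p/p) = 2.1715 × 12/90.63 = 2.1715 × 0.13241 = 0.28753.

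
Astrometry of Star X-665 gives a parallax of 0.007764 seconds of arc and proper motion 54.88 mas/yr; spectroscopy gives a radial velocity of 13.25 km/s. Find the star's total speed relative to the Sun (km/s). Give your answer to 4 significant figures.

d = 1/p = 1/0.007764″ = 128.8 pc.
μ = 54.88 mas/yr = 0.05488 ″/yr.
v_t = 4.740 μ d = 4.740 × 0.05488 × 128.8 = 33.505 km/s.
v = √(v_r² + v_t²) = √(13.25² + 33.505²) = √1298.15 = 36.03 km/s.

36.03 km/s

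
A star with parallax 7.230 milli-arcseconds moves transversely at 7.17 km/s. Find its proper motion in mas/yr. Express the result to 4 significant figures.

10.94 mas/yr

d = 1/p = 1/0.007230″ = 138.31 pc.
μ = v_t / (4.74 d) = 7.17 / (4.74 × 138.31) = 7.17 / 655.59 = 0.010937 ″/yr = 10.937 mas/yr.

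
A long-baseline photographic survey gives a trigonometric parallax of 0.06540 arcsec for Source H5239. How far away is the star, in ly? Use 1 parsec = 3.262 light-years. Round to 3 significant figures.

d = 1/p = 1/0.06540 = 15.291 pc.
In light-years: 15.291 × 3.262 = 49.879 ly.

49.9 ly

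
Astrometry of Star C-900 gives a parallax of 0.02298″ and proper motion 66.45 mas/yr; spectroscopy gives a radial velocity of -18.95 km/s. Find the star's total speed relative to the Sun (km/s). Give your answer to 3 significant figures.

23.4 km/s

d = 1/p = 1/0.02298″ = 43.516 pc.
μ = 66.45 mas/yr = 0.06645 ″/yr.
v_t = 4.740 μ d = 4.740 × 0.06645 × 43.516 = 13.706 km/s.
v = √(v_r² + v_t²) = √((-18.95)² + 13.706²) = √546.957 = 23.387 km/s.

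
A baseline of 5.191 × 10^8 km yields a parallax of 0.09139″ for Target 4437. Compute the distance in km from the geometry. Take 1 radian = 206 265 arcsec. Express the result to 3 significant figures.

θ = 0.09139″ = 0.09139/206265 = 4.4307 × 10^-7 rad.
d = B/θ = (5.191 × 10^8) / (4.4307 × 10^-7) = 1.1716 × 10^15 km.

1.17 × 10^15 km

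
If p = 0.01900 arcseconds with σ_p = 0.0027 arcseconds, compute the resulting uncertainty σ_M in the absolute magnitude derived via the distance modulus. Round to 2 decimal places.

M = m − 5 log₁₀ d + 5 = m + 5 log₁₀ p + 5, so ∂M/∂p = 5/(p ln 10).
σ_M = (5/ln 10) · (σ_p/p) = 2.1715 × 0.0027/0.01900 = 2.1715 × 0.14211 = 0.30859.

σ_M = 0.31 mag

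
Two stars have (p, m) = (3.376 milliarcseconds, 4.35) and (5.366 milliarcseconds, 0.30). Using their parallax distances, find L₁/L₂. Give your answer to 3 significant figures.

d₁ = 1/p₁ = 1/0.003376″ = 296.21 pc; d₂ = 1/p₂ = 1/0.005366″ = 186.36 pc.
M₁ = m₁ − 5 log₁₀ d₁ + 5 = 4.35 − 12.3580 + 5 = -3.0080.
M₂ = 0.30 − 11.3518 + 5 = -6.0518.
L₁/L₂ = 10^(0.4(M₂ − M₁)) = 10^(0.4 × (-3.0438)) = 10^(-1.21752) = 0.060601.

L₁/L₂ = 0.0606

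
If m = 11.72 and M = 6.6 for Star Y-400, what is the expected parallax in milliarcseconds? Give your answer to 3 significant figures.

9.46 mas

m − M = 11.72 − 6.6 = 5.12.
d = 10^((m−M)/5 + 1) = 10^2.024 = 105.68 pc.
p = 1/d = 1/105.68 = 0.0094625 arcsec = 9.4625 mas.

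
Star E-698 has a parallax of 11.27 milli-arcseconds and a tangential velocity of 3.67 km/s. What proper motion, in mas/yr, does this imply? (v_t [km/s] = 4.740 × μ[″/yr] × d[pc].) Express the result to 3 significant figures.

d = 1/p = 1/0.01127″ = 88.731 pc.
μ = v_t / (4.74 d) = 3.67 / (4.74 × 88.731) = 3.67 / 420.58 = 0.008726 ″/yr = 8.726 mas/yr.

8.73 mas/yr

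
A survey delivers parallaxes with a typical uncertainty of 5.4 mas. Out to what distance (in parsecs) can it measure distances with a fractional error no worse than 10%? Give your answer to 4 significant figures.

18.52 pc

σ_d/d = σ_p/p, so the condition is σ_p/p ≤ 0.10, i.e. p ≥ σ_p/0.10.
p_min = 5.4/0.10 = 54 mas = 0.054 arcsec.
d_max = 1/p_min = 1/0.054 = 18.519 pc.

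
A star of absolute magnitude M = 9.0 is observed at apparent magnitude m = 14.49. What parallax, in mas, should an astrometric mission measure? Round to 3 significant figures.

m − M = 14.49 − 9.0 = 5.49.
d = 10^((m−M)/5 + 1) = 10^2.098 = 125.31 pc.
p = 1/d = 1/125.31 = 0.0079802 arcsec = 7.9802 mas.

7.98 mas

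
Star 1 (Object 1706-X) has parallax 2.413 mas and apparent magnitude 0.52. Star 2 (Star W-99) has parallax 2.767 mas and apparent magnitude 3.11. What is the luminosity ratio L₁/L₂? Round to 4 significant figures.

d₁ = 1/p₁ = 1/0.002413″ = 414.42 pc; d₂ = 1/p₂ = 1/0.002767″ = 361.4 pc.
M₁ = m₁ − 5 log₁₀ d₁ + 5 = 0.52 − 13.0872 + 5 = -7.5672.
M₂ = 3.11 − 12.7899 + 5 = -4.6799.
L₁/L₂ = 10^(0.4(M₂ − M₁)) = 10^(0.4 × 2.8873) = 10^1.15492 = 14.286.

L₁/L₂ = 14.29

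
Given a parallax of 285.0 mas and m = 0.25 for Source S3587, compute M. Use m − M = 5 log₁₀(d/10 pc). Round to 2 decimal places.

d = 1/p = 1/0.2850″ = 3.5088 pc.
m − M = 5 log₁₀(3.5088) − 5 = 2.7258 − 5 = -2.2742.
M = m − (m − M) = 0.25 − (-2.2742) = 2.52.

M = 2.52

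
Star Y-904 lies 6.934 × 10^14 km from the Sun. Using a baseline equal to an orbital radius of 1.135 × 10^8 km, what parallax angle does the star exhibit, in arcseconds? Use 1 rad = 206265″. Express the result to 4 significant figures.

θ ≈ B/d = (1.135 × 10^8) / (6.934 × 10^14) = 1.6369 × 10^-7 rad.
In arcseconds: 1.6369 × 10^-7 × 206265 = 0.033764″.

0.03376 arcsec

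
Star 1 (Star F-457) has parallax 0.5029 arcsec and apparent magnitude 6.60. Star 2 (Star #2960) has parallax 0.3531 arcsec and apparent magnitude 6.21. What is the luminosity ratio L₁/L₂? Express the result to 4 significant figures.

L₁/L₂ = 0.3442

d₁ = 1/p₁ = 1/0.5029″ = 1.9885 pc; d₂ = 1/p₂ = 1/0.3531″ = 2.8321 pc.
M₁ = m₁ − 5 log₁₀ d₁ + 5 = 6.60 − 1.4926 + 5 = 10.1074.
M₂ = 6.21 − 2.2605 + 5 = 8.9495.
L₁/L₂ = 10^(0.4(M₂ − M₁)) = 10^(0.4 × (-1.1579)) = 10^(-0.46316) = 0.34422.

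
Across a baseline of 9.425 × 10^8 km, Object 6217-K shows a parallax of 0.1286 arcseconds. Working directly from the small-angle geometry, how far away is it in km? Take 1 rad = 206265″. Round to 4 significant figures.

1.512 × 10^15 km

θ = 0.1286″ = 0.1286/206265 = 6.2347 × 10^-7 rad.
d = B/θ = (9.425 × 10^8) / (6.2347 × 10^-7) = 1.5117 × 10^15 km.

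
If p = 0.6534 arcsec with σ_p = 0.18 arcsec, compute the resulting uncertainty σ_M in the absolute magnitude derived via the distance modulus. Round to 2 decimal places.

M = m − 5 log₁₀ d + 5 = m + 5 log₁₀ p + 5, so ∂M/∂p = 5/(p ln 10).
σ_M = (5/ln 10) · (σ_p/p) = 2.1715 × 0.18/0.6534 = 2.1715 × 0.27548 = 0.5982.

σ_M = 0.60 mag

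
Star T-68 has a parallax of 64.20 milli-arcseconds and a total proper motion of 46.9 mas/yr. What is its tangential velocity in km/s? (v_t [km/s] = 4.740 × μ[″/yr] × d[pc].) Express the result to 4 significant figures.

3.463 km/s

d = 1/p = 1/0.06420″ = 15.576 pc.
μ = 46.9 mas/yr = 0.0469 ″/yr.
v_t = 4.74 × μ × d = 4.74 × 0.0469 × 15.576 = 3.4626 km/s.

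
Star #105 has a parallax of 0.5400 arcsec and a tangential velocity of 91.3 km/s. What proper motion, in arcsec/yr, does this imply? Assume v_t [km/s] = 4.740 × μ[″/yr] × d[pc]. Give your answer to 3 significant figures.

10.4 arcsec/yr

d = 1/p = 1/0.5400″ = 1.8519 pc.
μ = v_t / (4.74 d) = 91.3 / (4.74 × 1.8519) = 91.3 / 8.778 = 10.401 ″/yr.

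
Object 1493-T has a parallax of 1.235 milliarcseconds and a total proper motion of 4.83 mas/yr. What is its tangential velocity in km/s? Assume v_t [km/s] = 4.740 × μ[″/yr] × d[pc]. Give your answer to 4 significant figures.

18.54 km/s

d = 1/p = 1/0.001235″ = 809.72 pc.
μ = 4.83 mas/yr = 0.00483 ″/yr.
v_t = 4.74 × μ × d = 4.74 × 0.00483 × 809.72 = 18.538 km/s.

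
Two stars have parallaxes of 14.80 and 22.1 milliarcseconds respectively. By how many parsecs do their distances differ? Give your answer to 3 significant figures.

d_A = 1/0.01480″ = 67.568 pc; d_B = 1/0.02210″ = 45.249 pc.
|d_B − d_A| = |45.249 − 67.568| = 22.319 pc.

22.3 pc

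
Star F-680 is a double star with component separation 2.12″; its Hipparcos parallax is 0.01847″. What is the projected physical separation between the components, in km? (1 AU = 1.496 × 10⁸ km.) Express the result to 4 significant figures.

1.717 × 10^10 km

d = 1/p = 1/0.01847″ = 54.142 pc.
At distance d (pc), an angle of θ arcsec spans θ·d AU: s = 2.12 × 54.142 = 114.78 AU.
= 114.78 × 1.496 × 10⁸ km = 1.7171 × 10^10 km.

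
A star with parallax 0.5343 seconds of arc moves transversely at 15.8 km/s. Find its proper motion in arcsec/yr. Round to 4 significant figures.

d = 1/p = 1/0.5343″ = 1.8716 pc.
μ = v_t / (4.74 d) = 15.8 / (4.74 × 1.8716) = 15.8 / 8.8714 = 1.781 ″/yr.

1.781 arcsec/yr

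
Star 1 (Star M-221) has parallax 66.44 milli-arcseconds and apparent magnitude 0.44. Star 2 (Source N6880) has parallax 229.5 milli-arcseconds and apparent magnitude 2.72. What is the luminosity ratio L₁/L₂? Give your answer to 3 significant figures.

d₁ = 1/p₁ = 1/0.06644″ = 15.051 pc; d₂ = 1/p₂ = 1/0.2295″ = 4.3573 pc.
M₁ = m₁ − 5 log₁₀ d₁ + 5 = 0.44 − 5.8878 + 5 = -0.4478.
M₂ = 2.72 − 3.1961 + 5 = 4.5239.
L₁/L₂ = 10^(0.4(M₂ − M₁)) = 10^(0.4 × 4.9717) = 10^1.98868 = 97.427.

L₁/L₂ = 97.4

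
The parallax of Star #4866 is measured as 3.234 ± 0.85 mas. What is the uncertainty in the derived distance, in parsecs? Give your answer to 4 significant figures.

81.27 pc

d = 1/p, so σ_d = σ_p / p².
σ_d = 0.000850 / (0.003234)² = 0.000850 / 0.000010459 = 81.27 pc.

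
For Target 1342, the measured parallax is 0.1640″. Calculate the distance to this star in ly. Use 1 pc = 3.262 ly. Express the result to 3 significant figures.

d = 1/p = 1/0.1640 = 6.0976 pc.
In light-years: 6.0976 × 3.262 = 19.89 ly.

19.9 ly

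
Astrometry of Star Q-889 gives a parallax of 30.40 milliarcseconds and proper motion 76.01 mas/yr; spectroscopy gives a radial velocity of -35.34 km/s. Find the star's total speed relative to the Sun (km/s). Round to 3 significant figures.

37.3 km/s

d = 1/p = 1/0.03040″ = 32.895 pc.
μ = 76.01 mas/yr = 0.07601 ″/yr.
v_t = 4.740 μ d = 4.740 × 0.07601 × 32.895 = 11.852 km/s.
v = √(v_r² + v_t²) = √((-35.34)² + 11.852²) = √1389.39 = 37.275 km/s.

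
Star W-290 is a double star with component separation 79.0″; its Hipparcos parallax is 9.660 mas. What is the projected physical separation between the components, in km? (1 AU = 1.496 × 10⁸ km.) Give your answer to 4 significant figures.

d = 1/p = 1/0.009660″ = 103.52 pc.
At distance d (pc), an angle of θ arcsec spans θ·d AU: s = 79.0 × 103.52 = 8178.1 AU.
= 8178.1 × 1.496 × 10⁸ km = 1.2234 × 10^12 km.

1.223 × 10^12 km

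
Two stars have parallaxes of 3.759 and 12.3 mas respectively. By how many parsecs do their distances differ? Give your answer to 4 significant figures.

d_A = 1/0.003759″ = 266.03 pc; d_B = 1/0.01230″ = 81.301 pc.
|d_B − d_A| = |81.301 − 266.03| = 184.73 pc.

184.7 pc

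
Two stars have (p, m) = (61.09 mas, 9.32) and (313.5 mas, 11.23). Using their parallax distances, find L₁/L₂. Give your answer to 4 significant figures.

d₁ = 1/p₁ = 1/0.06109″ = 16.369 pc; d₂ = 1/p₂ = 1/0.3135″ = 3.1898 pc.
M₁ = m₁ − 5 log₁₀ d₁ + 5 = 9.32 − 6.0701 + 5 = 8.2499.
M₂ = 11.23 − 2.5188 + 5 = 13.7112.
L₁/L₂ = 10^(0.4(M₂ − M₁)) = 10^(0.4 × 5.4613) = 10^2.18452 = 152.94.

L₁/L₂ = 152.9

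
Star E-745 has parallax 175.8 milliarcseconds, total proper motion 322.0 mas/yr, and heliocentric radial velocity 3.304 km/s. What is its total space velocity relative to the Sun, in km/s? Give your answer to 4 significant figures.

d = 1/p = 1/0.1758″ = 5.6883 pc.
μ = 322.0 mas/yr = 0.3220 ″/yr.
v_t = 4.740 μ d = 4.740 × 0.3220 × 5.6883 = 8.6819 km/s.
v = √(v_r² + v_t²) = √(3.304² + 8.6819²) = √86.2918 = 9.2893 km/s.

9.289 km/s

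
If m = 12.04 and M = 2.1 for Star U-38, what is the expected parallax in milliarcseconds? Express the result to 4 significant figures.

m − M = 12.04 − 2.1 = 9.94.
d = 10^((m−M)/5 + 1) = 10^2.988 = 972.75 pc.
p = 1/d = 1/972.75 = 0.001028 arcsec = 1.028 mas.

1.028 mas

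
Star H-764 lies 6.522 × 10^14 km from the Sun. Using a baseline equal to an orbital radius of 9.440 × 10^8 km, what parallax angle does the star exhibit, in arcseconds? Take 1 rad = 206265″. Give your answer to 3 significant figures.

θ ≈ B/d = (9.440 × 10^8) / (6.522 × 10^14) = 1.4474 × 10^-6 rad.
In arcseconds: 1.4474 × 10^-6 × 206265 = 0.29855″.

0.299 arcsec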